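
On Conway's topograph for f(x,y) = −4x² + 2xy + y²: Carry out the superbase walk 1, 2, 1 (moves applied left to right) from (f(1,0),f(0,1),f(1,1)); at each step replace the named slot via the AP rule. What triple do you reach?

start (-4,1,-1) = (f(1,0),f(0,1),f(1,1))
replace slot 1: 2·(1+(-1)) − (-4) = 4 → (4,1,-1)
replace slot 2: 2·(4+(-1)) − 1 = 5 → (4,5,-1)
replace slot 1: 2·(5+(-1)) − 4 = 4 → (4,5,-1)

4,5,-1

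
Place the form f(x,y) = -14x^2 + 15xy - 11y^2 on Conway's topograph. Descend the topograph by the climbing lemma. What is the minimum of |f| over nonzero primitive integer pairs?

translate: b→13 (≡-15 mod 28), so (14,-15,11)→(14,13,10)
flip: (14,13,10)→(10,-13,14)
translate: b→7 (≡-13 mod 20), so (10,-13,14)→(10,7,11)
reduced (well bottom): (10,7,11) with a≤c, −a<b≤a
well minimum |f| = |-10| = 10 (negative-definite)

10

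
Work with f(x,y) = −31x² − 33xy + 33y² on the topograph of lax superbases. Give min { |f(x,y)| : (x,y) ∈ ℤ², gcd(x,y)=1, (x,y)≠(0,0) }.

descent: ρ → (33,33,-31)  [lands on river]
river: ρ → (-31,29,35)
river: ρ → (35,41,-25)
river: ρ → (-25,59,17)
river: ρ → (17,43,-49)
river: ρ → (-49,55,11)
river: ρ → (11,55,-49)
river: ρ → (-49,43,17)
river: ρ → (17,59,-25)
river: ρ → (-25,41,35)
river: ρ → (35,29,-31)
river: ρ → (-31,33,33)
closes: descent 1, river 12
min |a| on river = 11

11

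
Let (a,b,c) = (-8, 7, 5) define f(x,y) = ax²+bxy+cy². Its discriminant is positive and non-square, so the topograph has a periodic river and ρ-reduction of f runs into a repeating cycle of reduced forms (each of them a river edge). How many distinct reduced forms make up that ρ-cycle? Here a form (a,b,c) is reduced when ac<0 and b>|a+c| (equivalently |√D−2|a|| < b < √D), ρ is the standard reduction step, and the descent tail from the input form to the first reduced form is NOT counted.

D = 209, ⌊√D⌋ = 14
river: ρ → (5,13,-2)
river: ρ → (-2,11,11)
river: ρ → (11,11,-2)
river: ρ → (-2,13,5)
river: ρ → (5,7,-8)
river: ρ → (-8,9,4)
river: ρ → (4,7,-10)
river: ρ → (-10,13,1)
river: ρ → (1,13,-10)
river: ρ → (-10,7,4)
river: ρ → (4,9,-8)
river: ρ → (-8,7,5)
ρ-cycle length = 12 (tail of 0 descent steps not counted)

12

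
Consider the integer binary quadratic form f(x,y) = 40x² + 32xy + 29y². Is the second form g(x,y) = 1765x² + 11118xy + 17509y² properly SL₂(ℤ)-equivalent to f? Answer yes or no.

D₁ = -3616, D₂ = -3616
f: flip: (40,32,29)→(29,-32,40)
f: translate: b→26 (≡-32 mod 58), so (29,-32,40)→(29,26,37)
f: reduced (well bottom): (29,26,37) with a≤c, −a<b≤a
g: translate: b→528 (≡11118 mod 3530), so (1765,11118,17509)→(1765,528,40)
g: flip: (1765,528,40)→(40,-528,1765)
g: translate: b→32 (≡-528 mod 80), so (40,-528,1765)→(40,32,29)
g: flip: (40,32,29)→(29,-32,40)
g: translate: b→26 (≡-32 mod 58), so (29,-32,40)→(29,26,37)
g: reduced (well bottom): (29,26,37) with a≤c, −a<b≤a
reduced forms (29, 26, 37) vs (29, 26, 37) ⇒ equivalent

yes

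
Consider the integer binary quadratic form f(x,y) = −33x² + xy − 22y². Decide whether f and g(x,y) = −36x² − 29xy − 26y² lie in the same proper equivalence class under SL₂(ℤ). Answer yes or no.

D₁ = -2903, D₂ = -2903
f is negative-definite; reduce −f:
−f: flip: (33,-1,22)→(22,1,33)
−f: reduced (well bottom): (22,1,33) with a≤c, −a<b≤a
flip sign back: reduced form of f is (-22,-1,-33)
g is negative-definite; reduce −g:
−g: flip: (36,29,26)→(26,-29,36)
−g: translate: b→23 (≡-29 mod 52), so (26,-29,36)→(26,23,33)
−g: reduced (well bottom): (26,23,33) with a≤c, −a<b≤a
flip sign back: reduced form of g is (-26,-23,-33)
reduced forms (-22, -1, -33) vs (-26, -23, -33) ⇒ inequivalent

no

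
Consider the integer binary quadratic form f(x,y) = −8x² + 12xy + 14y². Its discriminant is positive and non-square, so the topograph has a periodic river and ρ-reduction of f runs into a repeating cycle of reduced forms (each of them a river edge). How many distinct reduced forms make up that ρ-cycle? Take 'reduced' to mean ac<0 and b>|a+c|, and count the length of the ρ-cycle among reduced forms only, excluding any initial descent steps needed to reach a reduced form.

D = 592, ⌊√D⌋ = 24
river: ρ → (14,16,-6)
river: ρ → (-6,20,8)
river: ρ → (8,12,-14)
river: ρ → (-14,16,6)
river: ρ → (6,20,-8)
river: ρ → (-8,12,14)
ρ-cycle length = 6 (tail of 0 descent steps not counted)

6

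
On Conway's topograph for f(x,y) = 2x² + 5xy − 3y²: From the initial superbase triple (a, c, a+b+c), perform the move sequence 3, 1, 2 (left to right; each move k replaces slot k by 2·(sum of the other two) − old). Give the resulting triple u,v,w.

start (2,-3,4) = (f(1,0),f(0,1),f(1,1))
replace slot 3: 2·(2+(-3)) − 4 = -6 → (2,-3,-6)
replace slot 1: 2·((-3)+(-6)) − 2 = -20 → (-20,-3,-6)
replace slot 2: 2·((-20)+(-6)) − (-3) = -49 → (-20,-49,-6)

-20,-49,-6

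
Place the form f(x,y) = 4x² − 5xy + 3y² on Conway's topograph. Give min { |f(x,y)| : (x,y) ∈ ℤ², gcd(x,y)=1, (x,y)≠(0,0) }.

translate: b→3 (≡-5 mod 8), so (4,-5,3)→(4,3,2)
flip: (4,3,2)→(2,-3,4)
translate: b→1 (≡-3 mod 4), so (2,-3,4)→(2,1,3)
reduced (well bottom): (2,1,3) with a≤c, −a<b≤a
well minimum = a = 2

2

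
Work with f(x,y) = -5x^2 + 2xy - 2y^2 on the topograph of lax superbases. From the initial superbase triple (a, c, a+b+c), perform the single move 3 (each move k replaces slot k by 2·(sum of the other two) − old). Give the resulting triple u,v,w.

start (-5,-2,-5) = (f(1,0),f(0,1),f(1,1))
replace slot 3: 2·((-5)+(-2)) − (-5) = -9 → (-5,-2,-9)

-5,-2,-9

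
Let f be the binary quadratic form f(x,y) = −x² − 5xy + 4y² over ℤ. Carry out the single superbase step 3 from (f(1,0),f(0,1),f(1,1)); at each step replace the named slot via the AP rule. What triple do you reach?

start (-1,4,-2) = (f(1,0),f(0,1),f(1,1))
replace slot 3: 2·((-1)+4) − (-2) = 8 → (-1,4,8)

-1,4,8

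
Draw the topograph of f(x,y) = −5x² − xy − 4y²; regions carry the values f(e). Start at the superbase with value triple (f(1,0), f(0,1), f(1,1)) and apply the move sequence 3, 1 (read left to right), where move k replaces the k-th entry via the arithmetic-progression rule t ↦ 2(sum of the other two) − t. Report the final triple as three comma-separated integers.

start (-5,-4,-10) = (f(1,0),f(0,1),f(1,1))
replace slot 3: 2·((-5)+(-4)) − (-10) = -8 → (-5,-4,-8)
replace slot 1: 2·((-4)+(-8)) − (-5) = -19 → (-19,-4,-8)

-19,-4,-8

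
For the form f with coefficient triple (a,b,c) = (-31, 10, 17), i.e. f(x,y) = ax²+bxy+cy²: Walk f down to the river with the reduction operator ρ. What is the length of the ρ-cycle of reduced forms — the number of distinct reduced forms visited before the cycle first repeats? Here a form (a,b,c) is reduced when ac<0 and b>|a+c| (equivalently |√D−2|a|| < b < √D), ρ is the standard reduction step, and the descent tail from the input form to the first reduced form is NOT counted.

D = 2208, ⌊√D⌋ = 46
descent: ρ → (17,24,-24)  [lands on river]
river: ρ → (-24,24,17)
river: ρ → (17,44,-4)
river: ρ → (-4,44,17)
ρ-cycle length = 4 (tail of 1 descent step not counted)

4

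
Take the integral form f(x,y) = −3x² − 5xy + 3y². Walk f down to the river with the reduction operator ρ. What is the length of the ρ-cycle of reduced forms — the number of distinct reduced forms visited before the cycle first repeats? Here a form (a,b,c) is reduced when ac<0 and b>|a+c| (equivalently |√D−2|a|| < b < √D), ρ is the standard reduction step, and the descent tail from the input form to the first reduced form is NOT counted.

D = 61, ⌊√D⌋ = 7
descent: ρ → (3,5,-3)  [lands on river]
river: ρ → (-3,7,1)
river: ρ → (1,7,-3)
river: ρ → (-3,5,3)
river: ρ → (3,7,-1)
river: ρ → (-1,7,3)
ρ-cycle length = 6 (tail of 1 descent step not counted)

6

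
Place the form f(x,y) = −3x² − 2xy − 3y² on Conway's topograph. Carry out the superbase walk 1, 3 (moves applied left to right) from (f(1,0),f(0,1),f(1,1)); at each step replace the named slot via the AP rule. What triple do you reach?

start (-3,-3,-8) = (f(1,0),f(0,1),f(1,1))
replace slot 1: 2·((-3)+(-8)) − (-3) = -19 → (-19,-3,-8)
replace slot 3: 2·((-19)+(-3)) − (-8) = -36 → (-19,-3,-36)

-19,-3,-36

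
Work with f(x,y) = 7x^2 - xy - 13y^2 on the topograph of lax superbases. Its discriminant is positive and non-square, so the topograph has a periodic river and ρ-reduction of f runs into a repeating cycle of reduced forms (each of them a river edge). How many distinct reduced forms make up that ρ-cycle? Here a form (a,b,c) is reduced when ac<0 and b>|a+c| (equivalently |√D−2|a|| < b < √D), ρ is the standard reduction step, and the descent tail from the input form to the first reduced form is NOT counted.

D = 365, ⌊√D⌋ = 19
descent: ρ → (-13,1,7)
descent: ρ → (7,13,-7)  [lands on river]
river: ρ → (-7,15,5)
river: ρ → (5,15,-7)
river: ρ → (-7,13,7)
river: ρ → (7,15,-5)
river: ρ → (-5,15,7)
ρ-cycle length = 6 (tail of 2 descent steps not counted)

6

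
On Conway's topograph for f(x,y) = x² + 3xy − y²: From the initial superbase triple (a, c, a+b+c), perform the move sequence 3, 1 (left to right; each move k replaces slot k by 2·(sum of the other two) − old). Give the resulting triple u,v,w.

start (1,-1,3) = (f(1,0),f(0,1),f(1,1))
replace slot 3: 2·(1+(-1)) − 3 = -3 → (1,-1,-3)
replace slot 1: 2·((-1)+(-3)) − 1 = -9 → (-9,-1,-3)

-9,-1,-3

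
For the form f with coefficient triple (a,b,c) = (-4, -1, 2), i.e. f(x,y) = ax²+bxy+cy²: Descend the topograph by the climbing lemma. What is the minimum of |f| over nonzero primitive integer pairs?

descent: ρ → (2,5,-1)  [lands on river]
river: ρ → (-1,5,2)
river: ρ → (2,3,-3)
river: ρ → (-3,3,2)
closes: descent 1, river 4
min |a| on river = 1

1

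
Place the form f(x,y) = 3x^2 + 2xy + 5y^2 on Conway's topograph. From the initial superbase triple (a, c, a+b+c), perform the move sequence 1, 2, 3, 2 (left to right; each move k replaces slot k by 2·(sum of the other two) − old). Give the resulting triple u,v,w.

start (3,5,10) = (f(1,0),f(0,1),f(1,1))
replace slot 1: 2·(5+10) − 3 = 27 → (27,5,10)
replace slot 2: 2·(27+10) − 5 = 69 → (27,69,10)
replace slot 3: 2·(27+69) − 10 = 182 → (27,69,182)
replace slot 2: 2·(27+182) − 69 = 349 → (27,349,182)

27,349,182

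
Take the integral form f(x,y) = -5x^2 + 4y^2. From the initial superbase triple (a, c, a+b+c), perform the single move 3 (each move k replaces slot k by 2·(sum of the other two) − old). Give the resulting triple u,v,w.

start (-5,4,-1) = (f(1,0),f(0,1),f(1,1))
replace slot 3: 2·((-5)+4) − (-1) = -1 → (-5,4,-1)

-5,4,-1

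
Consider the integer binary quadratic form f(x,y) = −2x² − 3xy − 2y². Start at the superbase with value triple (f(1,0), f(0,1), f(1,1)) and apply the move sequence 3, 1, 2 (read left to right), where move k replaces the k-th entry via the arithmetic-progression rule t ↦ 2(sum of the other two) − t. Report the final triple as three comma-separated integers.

start (-2,-2,-7) = (f(1,0),f(0,1),f(1,1))
replace slot 3: 2·((-2)+(-2)) − (-7) = -1 → (-2,-2,-1)
replace slot 1: 2·((-2)+(-1)) − (-2) = -4 → (-4,-2,-1)
replace slot 2: 2·((-4)+(-1)) − (-2) = -8 → (-4,-8,-1)

-4,-8,-1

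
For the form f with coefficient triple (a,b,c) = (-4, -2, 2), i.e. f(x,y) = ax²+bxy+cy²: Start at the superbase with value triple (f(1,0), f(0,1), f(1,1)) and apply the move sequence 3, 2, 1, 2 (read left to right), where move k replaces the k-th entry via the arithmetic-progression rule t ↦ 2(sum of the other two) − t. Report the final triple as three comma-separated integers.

start (-4,2,-4) = (f(1,0),f(0,1),f(1,1))
replace slot 3: 2·((-4)+2) − (-4) = 0 → (-4,2,0)
replace slot 2: 2·((-4)+0) − 2 = -10 → (-4,-10,0)
replace slot 1: 2·((-10)+0) − (-4) = -16 → (-16,-10,0)
replace slot 2: 2·((-16)+0) − (-10) = -22 → (-16,-22,0)

-16,-22,0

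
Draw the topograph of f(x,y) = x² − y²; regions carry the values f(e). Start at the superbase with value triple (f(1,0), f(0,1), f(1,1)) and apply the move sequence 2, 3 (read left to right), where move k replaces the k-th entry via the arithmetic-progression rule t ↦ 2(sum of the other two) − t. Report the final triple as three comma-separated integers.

start (1,-1,0) = (f(1,0),f(0,1),f(1,1))
replace slot 2: 2·(1+0) − (-1) = 3 → (1,3,0)
replace slot 3: 2·(1+3) − 0 = 8 → (1,3,8)

1,3,8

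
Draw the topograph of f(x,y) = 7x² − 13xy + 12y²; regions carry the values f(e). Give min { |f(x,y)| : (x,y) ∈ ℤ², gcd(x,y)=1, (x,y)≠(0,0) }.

translate: b→1 (≡-13 mod 14), so (7,-13,12)→(7,1,6)
flip: (7,1,6)→(6,-1,7)
reduced (well bottom): (6,-1,7) with a≤c, −a<b≤a
well minimum = a = 6

6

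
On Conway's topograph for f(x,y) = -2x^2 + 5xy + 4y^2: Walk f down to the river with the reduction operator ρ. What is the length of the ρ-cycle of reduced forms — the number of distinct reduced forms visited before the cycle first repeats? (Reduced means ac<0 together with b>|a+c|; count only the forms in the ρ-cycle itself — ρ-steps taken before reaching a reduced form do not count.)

D = 57, ⌊√D⌋ = 7
river: ρ → (4,3,-3)
river: ρ → (-3,3,4)
river: ρ → (4,5,-2)
river: ρ → (-2,7,1)
river: ρ → (1,7,-2)
river: ρ → (-2,5,4)
ρ-cycle length = 6 (tail of 0 descent steps not counted)

6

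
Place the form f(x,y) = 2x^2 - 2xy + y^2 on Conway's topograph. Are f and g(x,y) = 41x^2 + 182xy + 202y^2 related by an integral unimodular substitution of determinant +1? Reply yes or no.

D₁ = -4, D₂ = -4
f: translate: b→2 (≡-2 mod 4), so (2,-2,1)→(2,2,1)
f: flip: (2,2,1)→(1,-2,2)
f: translate: b→0 (≡-2 mod 2), so (1,-2,2)→(1,0,1)
f: reduced (well bottom): (1,0,1) with a≤c, −a<b≤a
g: translate: b→18 (≡182 mod 82), so (41,182,202)→(41,18,2)
g: flip: (41,18,2)→(2,-18,41)
g: translate: b→2 (≡-18 mod 4), so (2,-18,41)→(2,2,1)
g: flip: (2,2,1)→(1,-2,2)
g: translate: b→0 (≡-2 mod 2), so (1,-2,2)→(1,0,1)
g: reduced (well bottom): (1,0,1) with a≤c, −a<b≤a
reduced forms (1, 0, 1) vs (1, 0, 1) ⇒ equivalent

yes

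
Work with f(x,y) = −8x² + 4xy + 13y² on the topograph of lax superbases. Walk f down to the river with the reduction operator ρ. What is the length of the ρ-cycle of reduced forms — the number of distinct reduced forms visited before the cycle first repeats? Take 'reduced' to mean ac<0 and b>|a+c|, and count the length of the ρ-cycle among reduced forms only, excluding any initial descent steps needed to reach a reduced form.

D = 432, ⌊√D⌋ = 20
descent: ρ → (13,-4,-8)
descent: ρ → (-8,20,1)  [lands on river]
river: ρ → (1,20,-8)
river: ρ → (-8,12,9)
river: ρ → (9,6,-11)
river: ρ → (-11,16,4)
river: ρ → (4,16,-11)
river: ρ → (-11,6,9)
river: ρ → (9,12,-8)
ρ-cycle length = 8 (tail of 2 descent steps not counted)

8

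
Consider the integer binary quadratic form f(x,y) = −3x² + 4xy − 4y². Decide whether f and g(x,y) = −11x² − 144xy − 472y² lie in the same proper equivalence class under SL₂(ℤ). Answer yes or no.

D₁ = -32, D₂ = -32
f is negative-definite; reduce −f:
−f: translate: b→2 (≡-4 mod 6), so (3,-4,4)→(3,2,3)
−f: reduced (well bottom): (3,2,3) with a≤c, −a<b≤a
flip sign back: reduced form of f is (-3,-2,-3)
g is negative-definite; reduce −g:
−g: translate: b→-10 (≡144 mod 22), so (11,144,472)→(11,-10,3)
−g: flip: (11,-10,3)→(3,10,11)
−g: translate: b→-2 (≡10 mod 6), so (3,10,11)→(3,-2,3)
−g: flip: (3,-2,3)→(3,2,3)
−g: reduced (well bottom): (3,2,3) with a≤c, −a<b≤a
flip sign back: reduced form of g is (-3,-2,-3)
reduced forms (-3, -2, -3) vs (-3, -2, -3) ⇒ equivalent

yes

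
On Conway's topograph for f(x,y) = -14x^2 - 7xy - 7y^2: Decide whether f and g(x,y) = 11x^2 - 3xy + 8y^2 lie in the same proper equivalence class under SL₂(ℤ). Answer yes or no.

D₁ = -343, D₂ = -343
f is negative-definite; reduce −f:
−f: flip: (14,7,7)→(7,-7,14)
−f: translate: b→7 (≡-7 mod 14), so (7,-7,14)→(7,7,14)
−f: reduced (well bottom): (7,7,14) with a≤c, −a<b≤a
flip sign back: reduced form of f is (-7,-7,-14)
g: flip: (11,-3,8)→(8,3,11)
g: reduced (well bottom): (8,3,11) with a≤c, −a<b≤a
reduced forms (-7, -7, -14) vs (8, 3, 11) ⇒ inequivalent

no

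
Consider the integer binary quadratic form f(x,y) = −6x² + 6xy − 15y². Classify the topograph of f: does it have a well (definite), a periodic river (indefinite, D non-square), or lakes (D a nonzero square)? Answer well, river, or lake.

D = b²−4ac = 6² − 4·(-6)·(-15) = -324
D < 0 ⇒ definite ⇒ every region one sign ⇒ single well

well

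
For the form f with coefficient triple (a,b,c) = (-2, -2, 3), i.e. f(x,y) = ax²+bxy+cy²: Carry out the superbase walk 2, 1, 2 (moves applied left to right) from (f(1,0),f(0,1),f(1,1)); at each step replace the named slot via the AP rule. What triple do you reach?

start (-2,3,-1) = (f(1,0),f(0,1),f(1,1))
replace slot 2: 2·((-2)+(-1)) − 3 = -9 → (-2,-9,-1)
replace slot 1: 2·((-9)+(-1)) − (-2) = -18 → (-18,-9,-1)
replace slot 2: 2·((-18)+(-1)) − (-9) = -29 → (-18,-29,-1)

-18,-29,-1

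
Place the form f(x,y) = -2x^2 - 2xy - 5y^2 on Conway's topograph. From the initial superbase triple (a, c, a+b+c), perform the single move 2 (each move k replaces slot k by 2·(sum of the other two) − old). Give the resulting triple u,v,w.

start (-2,-5,-9) = (f(1,0),f(0,1),f(1,1))
replace slot 2: 2·((-2)+(-9)) − (-5) = -17 → (-2,-17,-9)

-2,-17,-9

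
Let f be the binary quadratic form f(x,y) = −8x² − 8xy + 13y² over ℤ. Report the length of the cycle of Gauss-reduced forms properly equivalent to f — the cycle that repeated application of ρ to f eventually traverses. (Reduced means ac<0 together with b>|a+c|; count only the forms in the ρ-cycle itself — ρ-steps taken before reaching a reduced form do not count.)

D = 480, ⌊√D⌋ = 21
descent: ρ → (13,8,-8)  [lands on river]
river: ρ → (-8,8,13)
river: ρ → (13,18,-3)
river: ρ → (-3,18,13)
ρ-cycle length = 4 (tail of 1 descent step not counted)

4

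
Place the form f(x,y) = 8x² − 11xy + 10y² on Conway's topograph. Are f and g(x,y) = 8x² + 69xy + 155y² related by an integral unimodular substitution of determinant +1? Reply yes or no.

D₁ = -199, D₂ = -199
f: translate: b→5 (≡-11 mod 16), so (8,-11,10)→(8,5,7)
f: flip: (8,5,7)→(7,-5,8)
f: reduced (well bottom): (7,-5,8) with a≤c, −a<b≤a
g: translate: b→5 (≡69 mod 16), so (8,69,155)→(8,5,7)
g: flip: (8,5,7)→(7,-5,8)
g: reduced (well bottom): (7,-5,8) with a≤c, −a<b≤a
reduced forms (7, -5, 8) vs (7, -5, 8) ⇒ equivalent

yes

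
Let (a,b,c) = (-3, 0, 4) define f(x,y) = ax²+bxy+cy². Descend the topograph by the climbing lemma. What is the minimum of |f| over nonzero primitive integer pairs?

descent: ρ → (4,0,-3)
descent: ρ → (-3,6,1)  [lands on river]
river: ρ → (1,6,-3)
closes: descent 2, river 2
min |a| on river = 1

1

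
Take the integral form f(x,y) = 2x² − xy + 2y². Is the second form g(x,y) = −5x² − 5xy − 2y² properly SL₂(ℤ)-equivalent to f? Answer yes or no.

D₁ = -15, D₂ = -15
f: flip: (2,-1,2)→(2,1,2)
f: reduced (well bottom): (2,1,2) with a≤c, −a<b≤a
g is negative-definite; reduce −g:
−g: flip: (5,5,2)→(2,-5,5)
−g: translate: b→-1 (≡-5 mod 4), so (2,-5,5)→(2,-1,2)
−g: flip: (2,-1,2)→(2,1,2)
−g: reduced (well bottom): (2,1,2) with a≤c, −a<b≤a
flip sign back: reduced form of g is (-2,-1,-2)
reduced forms (2, 1, 2) vs (-2, -1, -2) ⇒ inequivalent

no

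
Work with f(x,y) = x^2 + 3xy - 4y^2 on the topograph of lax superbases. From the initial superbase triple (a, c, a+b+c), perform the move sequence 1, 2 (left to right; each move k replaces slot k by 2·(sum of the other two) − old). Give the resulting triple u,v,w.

start (1,-4,0) = (f(1,0),f(0,1),f(1,1))
replace slot 1: 2·((-4)+0) − 1 = -9 → (-9,-4,0)
replace slot 2: 2·((-9)+0) − (-4) = -14 → (-9,-14,0)

-9,-14,0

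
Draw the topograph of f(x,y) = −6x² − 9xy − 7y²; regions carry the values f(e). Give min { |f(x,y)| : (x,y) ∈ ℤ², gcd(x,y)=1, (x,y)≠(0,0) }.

translate: b→-3 (≡9 mod 12), so (6,9,7)→(6,-3,4)
flip: (6,-3,4)→(4,3,6)
reduced (well bottom): (4,3,6) with a≤c, −a<b≤a
well minimum |f| = |-4| = 4 (negative-definite)

4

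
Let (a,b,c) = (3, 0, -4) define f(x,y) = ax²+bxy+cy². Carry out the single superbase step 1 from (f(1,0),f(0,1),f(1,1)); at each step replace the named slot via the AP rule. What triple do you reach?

start (3,-4,-1) = (f(1,0),f(0,1),f(1,1))
replace slot 1: 2·((-4)+(-1)) − 3 = -13 → (-13,-4,-1)

-13,-4,-1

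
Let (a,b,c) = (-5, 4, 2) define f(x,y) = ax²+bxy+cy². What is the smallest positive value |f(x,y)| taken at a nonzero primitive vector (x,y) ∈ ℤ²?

river: ρ → (2,4,-5)
river: ρ → (-5,6,1)
river: ρ → (1,6,-5)
river: ρ → (-5,4,2)
closes: descent 0, river 4
min |a| on river = 1

1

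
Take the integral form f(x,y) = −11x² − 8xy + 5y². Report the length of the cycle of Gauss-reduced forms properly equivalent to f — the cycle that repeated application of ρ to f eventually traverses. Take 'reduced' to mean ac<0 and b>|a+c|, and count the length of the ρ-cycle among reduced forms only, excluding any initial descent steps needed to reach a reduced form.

D = 284, ⌊√D⌋ = 16
descent: ρ → (5,8,-11)  [lands on river]
river: ρ → (-11,14,2)
river: ρ → (2,14,-11)
river: ρ → (-11,8,5)
river: ρ → (5,12,-7)
river: ρ → (-7,16,1)
river: ρ → (1,16,-7)
river: ρ → (-7,12,5)
ρ-cycle length = 8 (tail of 1 descent step not counted)

8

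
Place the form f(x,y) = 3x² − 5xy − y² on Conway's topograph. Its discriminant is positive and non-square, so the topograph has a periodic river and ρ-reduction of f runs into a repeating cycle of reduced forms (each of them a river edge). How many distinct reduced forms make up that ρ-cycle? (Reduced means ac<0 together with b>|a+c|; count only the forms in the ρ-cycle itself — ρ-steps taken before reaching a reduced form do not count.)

D = 37, ⌊√D⌋ = 6
descent: ρ → (-1,5,3)  [lands on river]
river: ρ → (3,1,-3)
river: ρ → (-3,5,1)
river: ρ → (1,5,-3)
river: ρ → (-3,1,3)
river: ρ → (3,5,-1)
ρ-cycle length = 6 (tail of 1 descent step not counted)

6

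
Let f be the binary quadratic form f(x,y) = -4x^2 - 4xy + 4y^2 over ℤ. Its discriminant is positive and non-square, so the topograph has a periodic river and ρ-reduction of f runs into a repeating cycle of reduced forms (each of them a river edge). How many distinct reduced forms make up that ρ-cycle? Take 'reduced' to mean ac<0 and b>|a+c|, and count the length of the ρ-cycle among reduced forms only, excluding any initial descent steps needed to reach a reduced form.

D = 80, ⌊√D⌋ = 8
descent: ρ → (4,4,-4)  [lands on river]
river: ρ → (-4,4,4)
ρ-cycle length = 2 (tail of 1 descent step not counted)

2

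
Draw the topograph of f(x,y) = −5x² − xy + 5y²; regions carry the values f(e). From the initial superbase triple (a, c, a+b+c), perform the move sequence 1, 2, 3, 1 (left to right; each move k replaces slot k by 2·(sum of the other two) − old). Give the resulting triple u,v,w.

start (-5,5,-1) = (f(1,0),f(0,1),f(1,1))
replace slot 1: 2·(5+(-1)) − (-5) = 13 → (13,5,-1)
replace slot 2: 2·(13+(-1)) − 5 = 19 → (13,19,-1)
replace slot 3: 2·(13+19) − (-1) = 65 → (13,19,65)
replace slot 1: 2·(19+65) − 13 = 155 → (155,19,65)

155,19,65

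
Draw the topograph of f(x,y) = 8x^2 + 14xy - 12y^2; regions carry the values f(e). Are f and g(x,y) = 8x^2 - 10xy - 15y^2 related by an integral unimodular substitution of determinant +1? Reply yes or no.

D₁ = 580, D₂ = 580
river cycle of f (length 10): (-12, 10, 10), (10, 10, -12), (-12, 14, 8), (8, 18, -8), (-8, 14, 12), (12, 10, -10), (-10, 10, 12), (12, 14, -8), (-8, 18, 8), (8, 14, -12)
river cycle of g (length 6): (-15, 10, 8), (8, 22, -3), (-3, 20, 15), (15, 10, -8), (-8, 22, 3), (3, 20, -15)
cycles differ ⇒ inequivalent

no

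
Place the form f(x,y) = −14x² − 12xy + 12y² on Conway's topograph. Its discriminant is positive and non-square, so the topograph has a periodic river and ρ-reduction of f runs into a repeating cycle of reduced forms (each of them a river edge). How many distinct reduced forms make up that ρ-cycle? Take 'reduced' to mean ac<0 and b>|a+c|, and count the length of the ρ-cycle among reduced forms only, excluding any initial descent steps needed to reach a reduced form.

D = 816, ⌊√D⌋ = 28
descent: ρ → (12,12,-14)  [lands on river]
river: ρ → (-14,16,10)
river: ρ → (10,24,-6)
river: ρ → (-6,24,10)
river: ρ → (10,16,-14)
river: ρ → (-14,12,12)
ρ-cycle length = 6 (tail of 1 descent step not counted)

6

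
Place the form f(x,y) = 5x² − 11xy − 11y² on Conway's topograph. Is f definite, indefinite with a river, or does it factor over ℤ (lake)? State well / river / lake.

D = b²−4ac = (-11)² − 4·5·(-11) = 341
D > 0 non-square ⇒ indefinite ⇒ periodic river

river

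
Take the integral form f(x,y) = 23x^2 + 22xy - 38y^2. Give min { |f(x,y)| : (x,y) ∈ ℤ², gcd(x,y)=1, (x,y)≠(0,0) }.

river: ρ → (-38,54,7)
river: ρ → (7,58,-22)
river: ρ → (-22,30,35)
river: ρ → (35,40,-17)
river: ρ → (-17,62,2)
river: ρ → (2,62,-17)
river: ρ → (-17,40,35)
river: ρ → (35,30,-22)
river: ρ → (-22,58,7)
river: ρ → (7,54,-38)
river: ρ → (-38,22,23)
river: ρ → (23,24,-37)
river: ρ → (-37,50,10)
river: ρ → (10,50,-37)
river: ρ → (-37,24,23)
river: ρ → (23,22,-38)
closes: descent 0, river 16
min |a| on river = 2

2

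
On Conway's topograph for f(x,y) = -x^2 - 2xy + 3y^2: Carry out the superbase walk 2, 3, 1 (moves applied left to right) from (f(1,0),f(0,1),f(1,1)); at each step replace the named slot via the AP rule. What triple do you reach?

start (-1,3,0) = (f(1,0),f(0,1),f(1,1))
replace slot 2: 2·((-1)+0) − 3 = -5 → (-1,-5,0)
replace slot 3: 2·((-1)+(-5)) − 0 = -12 → (-1,-5,-12)
replace slot 1: 2·((-5)+(-12)) − (-1) = -33 → (-33,-5,-12)

-33,-5,-12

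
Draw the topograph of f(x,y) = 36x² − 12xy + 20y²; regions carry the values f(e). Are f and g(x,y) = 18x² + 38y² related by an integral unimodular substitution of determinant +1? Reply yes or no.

D₁ = -2736, D₂ = -2736
f: flip: (36,-12,20)→(20,12,36)
f: reduced (well bottom): (20,12,36) with a≤c, −a<b≤a
g: reduced (well bottom): (18,0,38) with a≤c, −a<b≤a
reduced forms (20, 12, 36) vs (18, 0, 38) ⇒ inequivalent

no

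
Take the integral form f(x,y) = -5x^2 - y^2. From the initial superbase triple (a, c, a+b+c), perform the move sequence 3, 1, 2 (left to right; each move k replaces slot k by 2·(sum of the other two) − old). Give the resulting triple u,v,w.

start (-5,-1,-6) = (f(1,0),f(0,1),f(1,1))
replace slot 3: 2·((-5)+(-1)) − (-6) = -6 → (-5,-1,-6)
replace slot 1: 2·((-1)+(-6)) − (-5) = -9 → (-9,-1,-6)
replace slot 2: 2·((-9)+(-6)) − (-1) = -29 → (-9,-29,-6)

-9,-29,-6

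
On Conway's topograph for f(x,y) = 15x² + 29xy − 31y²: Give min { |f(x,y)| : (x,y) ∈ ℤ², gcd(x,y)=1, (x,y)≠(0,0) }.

river: ρ → (-31,33,13)
river: ρ → (13,45,-13)
river: ρ → (-13,33,31)
river: ρ → (31,29,-15)
river: ρ → (-15,31,29)
river: ρ → (29,27,-17)
river: ρ → (-17,41,15)
river: ρ → (15,49,-5)
river: ρ → (-5,51,5)
river: ρ → (5,49,-15)
river: ρ → (-15,41,17)
river: ρ → (17,27,-29)
river: ρ → (-29,31,15)
river: ρ → (15,29,-31)
closes: descent 0, river 14
min |a| on river = 5

5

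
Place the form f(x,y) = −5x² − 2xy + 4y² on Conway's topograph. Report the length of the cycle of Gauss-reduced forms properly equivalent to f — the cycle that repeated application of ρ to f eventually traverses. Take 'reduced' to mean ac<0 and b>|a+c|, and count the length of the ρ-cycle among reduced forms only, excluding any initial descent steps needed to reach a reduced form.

D = 84, ⌊√D⌋ = 9
descent: ρ → (4,2,-5)  [lands on river]
river: ρ → (-5,8,1)
river: ρ → (1,8,-5)
river: ρ → (-5,2,4)
river: ρ → (4,6,-3)
river: ρ → (-3,6,4)
ρ-cycle length = 6 (tail of 1 descent step not counted)

6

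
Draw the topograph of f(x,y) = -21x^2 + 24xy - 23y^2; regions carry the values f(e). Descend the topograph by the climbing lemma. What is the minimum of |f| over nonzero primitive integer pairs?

translate: b→18 (≡-24 mod 42), so (21,-24,23)→(21,18,20)
flip: (21,18,20)→(20,-18,21)
reduced (well bottom): (20,-18,21) with a≤c, −a<b≤a
well minimum |f| = |-20| = 20 (negative-definite)

20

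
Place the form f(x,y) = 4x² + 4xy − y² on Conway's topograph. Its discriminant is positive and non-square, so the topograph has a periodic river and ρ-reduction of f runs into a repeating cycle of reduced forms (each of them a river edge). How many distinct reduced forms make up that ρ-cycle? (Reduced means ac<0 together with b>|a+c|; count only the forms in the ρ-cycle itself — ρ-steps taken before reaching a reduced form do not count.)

D = 32, ⌊√D⌋ = 5
river: ρ → (-1,4,4)
river: ρ → (4,4,-1)
ρ-cycle length = 2 (tail of 0 descent steps not counted)

2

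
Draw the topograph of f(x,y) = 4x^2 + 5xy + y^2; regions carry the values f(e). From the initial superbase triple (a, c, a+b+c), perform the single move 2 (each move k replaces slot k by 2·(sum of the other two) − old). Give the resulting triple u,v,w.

start (4,1,10) = (f(1,0),f(0,1),f(1,1))
replace slot 2: 2·(4+10) − 1 = 27 → (4,27,10)

4,27,10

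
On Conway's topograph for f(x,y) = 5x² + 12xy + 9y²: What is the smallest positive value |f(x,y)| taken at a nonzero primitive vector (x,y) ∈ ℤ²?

translate: b→2 (≡12 mod 10), so (5,12,9)→(5,2,2)
flip: (5,2,2)→(2,-2,5)
translate: b→2 (≡-2 mod 4), so (2,-2,5)→(2,2,5)
reduced (well bottom): (2,2,5) with a≤c, −a<b≤a
well minimum = a = 2

2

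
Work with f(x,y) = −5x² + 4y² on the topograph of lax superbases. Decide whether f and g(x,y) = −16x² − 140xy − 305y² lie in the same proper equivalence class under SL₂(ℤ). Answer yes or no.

D₁ = 80, D₂ = 80
river cycle of f (length 2): (4, 8, -1), (-1, 8, 4)
river cycle of g (length 2): (-1, 8, 4), (4, 8, -1)
cycles coincide ⇒ equivalent

yes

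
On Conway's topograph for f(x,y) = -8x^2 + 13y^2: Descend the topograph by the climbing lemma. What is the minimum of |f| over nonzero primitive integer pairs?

descent: ρ → (13,0,-8)
descent: ρ → (-8,16,5)  [lands on river]
river: ρ → (5,14,-11)
river: ρ → (-11,8,8)
river: ρ → (8,8,-11)
river: ρ → (-11,14,5)
river: ρ → (5,16,-8)
closes: descent 2, river 6
min |a| on river = 5

5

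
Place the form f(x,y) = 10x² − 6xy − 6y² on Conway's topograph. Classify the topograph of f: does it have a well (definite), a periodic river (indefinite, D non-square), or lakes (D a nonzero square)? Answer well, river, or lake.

D = b²−4ac = (-6)² − 4·10·(-6) = 276
D > 0 non-square ⇒ indefinite ⇒ periodic river

river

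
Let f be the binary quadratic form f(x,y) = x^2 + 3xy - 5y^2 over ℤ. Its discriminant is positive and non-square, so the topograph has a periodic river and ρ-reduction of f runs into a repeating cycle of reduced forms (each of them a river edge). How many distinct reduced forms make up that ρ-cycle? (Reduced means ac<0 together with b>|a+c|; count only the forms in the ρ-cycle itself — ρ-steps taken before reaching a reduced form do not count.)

D = 29, ⌊√D⌋ = 5
descent: ρ → (-5,-3,1)
descent: ρ → (1,5,-1)  [lands on river]
river: ρ → (-1,5,1)
ρ-cycle length = 2 (tail of 2 descent steps not counted)

2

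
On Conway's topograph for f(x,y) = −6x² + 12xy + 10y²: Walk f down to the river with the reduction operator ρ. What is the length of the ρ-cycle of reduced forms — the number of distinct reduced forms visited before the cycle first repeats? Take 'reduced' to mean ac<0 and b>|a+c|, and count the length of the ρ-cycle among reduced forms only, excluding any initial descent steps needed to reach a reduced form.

D = 384, ⌊√D⌋ = 19
river: ρ → (10,8,-8)
river: ρ → (-8,8,10)
river: ρ → (10,12,-6)
river: ρ → (-6,12,10)
ρ-cycle length = 4 (tail of 0 descent steps not counted)

4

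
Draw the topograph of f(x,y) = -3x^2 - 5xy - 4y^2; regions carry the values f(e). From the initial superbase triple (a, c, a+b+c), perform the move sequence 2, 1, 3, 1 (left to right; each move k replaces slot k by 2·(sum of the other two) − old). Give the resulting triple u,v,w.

start (-3,-4,-12) = (f(1,0),f(0,1),f(1,1))
replace slot 2: 2·((-3)+(-12)) − (-4) = -26 → (-3,-26,-12)
replace slot 1: 2·((-26)+(-12)) − (-3) = -73 → (-73,-26,-12)
replace slot 3: 2·((-73)+(-26)) − (-12) = -186 → (-73,-26,-186)
replace slot 1: 2·((-26)+(-186)) − (-73) = -351 → (-351,-26,-186)

-351,-26,-186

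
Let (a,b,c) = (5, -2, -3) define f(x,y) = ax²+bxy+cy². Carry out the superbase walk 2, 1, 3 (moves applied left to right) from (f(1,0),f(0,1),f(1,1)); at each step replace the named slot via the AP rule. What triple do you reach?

start (5,-3,0) = (f(1,0),f(0,1),f(1,1))
replace slot 2: 2·(5+0) − (-3) = 13 → (5,13,0)
replace slot 1: 2·(13+0) − 5 = 21 → (21,13,0)
replace slot 3: 2·(21+13) − 0 = 68 → (21,13,68)

21,13,68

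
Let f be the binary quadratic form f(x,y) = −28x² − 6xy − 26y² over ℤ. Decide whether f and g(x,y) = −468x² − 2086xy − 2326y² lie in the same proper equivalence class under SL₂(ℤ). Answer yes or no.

D₁ = -2876, D₂ = -2876
f is negative-definite; reduce −f:
−f: flip: (28,6,26)→(26,-6,28)
−f: reduced (well bottom): (26,-6,28) with a≤c, −a<b≤a
flip sign back: reduced form of f is (-26,6,-28)
g is negative-definite; reduce −g:
−g: translate: b→214 (≡2086 mod 936), so (468,2086,2326)→(468,214,26)
−g: flip: (468,214,26)→(26,-214,468)
−g: translate: b→-6 (≡-214 mod 52), so (26,-214,468)→(26,-6,28)
−g: reduced (well bottom): (26,-6,28) with a≤c, −a<b≤a
flip sign back: reduced form of g is (-26,6,-28)
reduced forms (-26, 6, -28) vs (-26, 6, -28) ⇒ equivalent

yes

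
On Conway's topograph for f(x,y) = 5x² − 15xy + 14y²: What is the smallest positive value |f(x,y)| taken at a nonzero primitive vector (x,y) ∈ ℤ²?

translate: b→5 (≡-15 mod 10), so (5,-15,14)→(5,5,4)
flip: (5,5,4)→(4,-5,5)
translate: b→3 (≡-5 mod 8), so (4,-5,5)→(4,3,4)
reduced (well bottom): (4,3,4) with a≤c, −a<b≤a
well minimum = a = 4

4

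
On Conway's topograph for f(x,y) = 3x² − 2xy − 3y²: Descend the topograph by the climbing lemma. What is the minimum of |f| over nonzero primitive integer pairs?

descent: ρ → (-3,2,3)  [lands on river]
river: ρ → (3,4,-2)
river: ρ → (-2,4,3)
river: ρ → (3,2,-3)
river: ρ → (-3,4,2)
river: ρ → (2,4,-3)
closes: descent 1, river 6
min |a| on river = 2

2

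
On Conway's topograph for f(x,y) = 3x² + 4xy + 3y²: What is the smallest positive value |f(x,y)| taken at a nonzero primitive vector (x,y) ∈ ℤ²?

translate: b→-2 (≡4 mod 6), so (3,4,3)→(3,-2,2)
flip: (3,-2,2)→(2,2,3)
reduced (well bottom): (2,2,3) with a≤c, −a<b≤a
well minimum = a = 2

2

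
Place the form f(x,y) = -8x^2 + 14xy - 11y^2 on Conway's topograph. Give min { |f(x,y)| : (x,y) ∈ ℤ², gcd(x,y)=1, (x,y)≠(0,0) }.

translate: b→2 (≡-14 mod 16), so (8,-14,11)→(8,2,5)
flip: (8,2,5)→(5,-2,8)
reduced (well bottom): (5,-2,8) with a≤c, −a<b≤a
well minimum |f| = |-5| = 5 (negative-definite)

5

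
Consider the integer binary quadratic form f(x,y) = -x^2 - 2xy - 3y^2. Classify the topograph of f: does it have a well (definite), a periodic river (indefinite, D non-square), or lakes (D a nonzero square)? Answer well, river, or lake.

D = b²−4ac = (-2)² − 4·(-1)·(-3) = -8
D < 0 ⇒ definite ⇒ every region one sign ⇒ single well

well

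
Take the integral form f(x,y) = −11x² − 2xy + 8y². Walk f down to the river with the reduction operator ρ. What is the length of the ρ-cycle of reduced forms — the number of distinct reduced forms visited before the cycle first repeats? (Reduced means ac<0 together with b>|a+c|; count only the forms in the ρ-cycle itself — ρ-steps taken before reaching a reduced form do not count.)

D = 356, ⌊√D⌋ = 18
descent: ρ → (8,18,-1)  [lands on river]
river: ρ → (-1,18,8)
river: ρ → (8,14,-5)
river: ρ → (-5,16,5)
river: ρ → (5,14,-8)
river: ρ → (-8,18,1)
river: ρ → (1,18,-8)
river: ρ → (-8,14,5)
river: ρ → (5,16,-5)
river: ρ → (-5,14,8)
ρ-cycle length = 10 (tail of 1 descent step not counted)

10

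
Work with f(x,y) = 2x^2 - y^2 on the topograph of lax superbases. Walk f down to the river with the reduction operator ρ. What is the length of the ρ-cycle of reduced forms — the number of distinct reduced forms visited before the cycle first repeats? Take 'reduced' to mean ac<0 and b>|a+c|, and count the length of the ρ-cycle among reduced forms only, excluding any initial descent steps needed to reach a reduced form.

D = 8, ⌊√D⌋ = 2
descent: ρ → (-1,2,1)  [lands on river]
river: ρ → (1,2,-1)
ρ-cycle length = 2 (tail of 1 descent step not counted)

2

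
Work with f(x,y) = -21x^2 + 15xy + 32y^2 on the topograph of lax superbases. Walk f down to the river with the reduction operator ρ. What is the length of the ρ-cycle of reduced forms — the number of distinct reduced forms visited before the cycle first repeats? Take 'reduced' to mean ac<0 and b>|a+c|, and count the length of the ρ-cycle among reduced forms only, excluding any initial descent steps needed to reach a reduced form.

D = 2913, ⌊√D⌋ = 53
river: ρ → (32,49,-4)
river: ρ → (-4,47,44)
river: ρ → (44,41,-7)
river: ρ → (-7,43,38)
river: ρ → (38,33,-12)
river: ρ → (-12,39,29)
river: ρ → (29,19,-22)
river: ρ → (-22,25,26)
river: ρ → (26,27,-21)
river: ρ → (-21,15,32)
ρ-cycle length = 10 (tail of 0 descent steps not counted)

10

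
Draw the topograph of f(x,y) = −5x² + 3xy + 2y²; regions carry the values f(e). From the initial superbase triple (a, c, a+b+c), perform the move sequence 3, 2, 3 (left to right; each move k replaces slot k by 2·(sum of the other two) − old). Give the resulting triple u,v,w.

start (-5,2,0) = (f(1,0),f(0,1),f(1,1))
replace slot 3: 2·((-5)+2) − 0 = -6 → (-5,2,-6)
replace slot 2: 2·((-5)+(-6)) − 2 = -24 → (-5,-24,-6)
replace slot 3: 2·((-5)+(-24)) − (-6) = -52 → (-5,-24,-52)

-5,-24,-52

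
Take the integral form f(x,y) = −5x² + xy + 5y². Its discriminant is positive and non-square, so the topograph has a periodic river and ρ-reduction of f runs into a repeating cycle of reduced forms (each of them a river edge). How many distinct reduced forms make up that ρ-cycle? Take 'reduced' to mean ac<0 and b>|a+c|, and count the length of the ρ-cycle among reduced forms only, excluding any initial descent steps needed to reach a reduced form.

D = 101, ⌊√D⌋ = 10
river: ρ → (5,9,-1)
river: ρ → (-1,9,5)
river: ρ → (5,1,-5)
river: ρ → (-5,9,1)
river: ρ → (1,9,-5)
river: ρ → (-5,1,5)
ρ-cycle length = 6 (tail of 0 descent steps not counted)

6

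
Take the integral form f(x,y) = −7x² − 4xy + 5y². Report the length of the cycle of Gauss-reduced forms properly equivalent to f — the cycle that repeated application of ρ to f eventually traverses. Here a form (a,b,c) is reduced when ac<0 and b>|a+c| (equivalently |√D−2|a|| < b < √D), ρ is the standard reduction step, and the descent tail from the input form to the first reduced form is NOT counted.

D = 156, ⌊√D⌋ = 12
descent: ρ → (5,4,-7)  [lands on river]
river: ρ → (-7,10,2)
river: ρ → (2,10,-7)
river: ρ → (-7,4,5)
river: ρ → (5,6,-6)
river: ρ → (-6,6,5)
ρ-cycle length = 6 (tail of 1 descent step not counted)

6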